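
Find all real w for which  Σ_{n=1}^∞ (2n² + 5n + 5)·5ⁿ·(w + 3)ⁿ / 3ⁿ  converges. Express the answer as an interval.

Apply the ratio test: |a_{n+1}| / |a_n| = [(2(n+1)² + 5(n+1) + 5)/(2n² + 5n + 5)] · 5/3, which tends to 5/3 as n → ∞.
Convergence for |w + 3| · 5/3 < 1, i.e. |w + 3| < 3/5. So R = 3/5.
Check w = -12/5: the terms do not tend to 0, so the series diverges.
Endpoint w = -18/5: the terms do not tend to 0, so the series diverges.

(-18/5, -12/5)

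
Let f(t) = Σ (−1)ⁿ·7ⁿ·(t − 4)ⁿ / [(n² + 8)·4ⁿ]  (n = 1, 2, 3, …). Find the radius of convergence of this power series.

R = 4/7

Apply the ratio test: |a_{n+1}| / |a_n| = [(n² + 8)/((n+1)² + 8)] · 7/4, which tends to 7/4 as n → ∞.
Thus R = 1/(7/4) = 4/7.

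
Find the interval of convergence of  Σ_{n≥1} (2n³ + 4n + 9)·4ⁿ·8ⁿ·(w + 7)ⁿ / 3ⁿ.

Ratio test: |a_{n+1}/a_n| = [(2(n+1)³ + 4(n+1) + 9)/(2n³ + 4n + 9)] · 4·8/3 → 32/3 as n → ∞.
Hence the series converges for |w + 7| < 1/(32/3) = 3/32, so the radius of convergence is 3/32.
At w = -221/32: the n-th term does not approach 0; divergence by the term test.
Endpoint w = -227/32: the terms do not tend to 0, so the series diverges.

(-227/32, -221/32)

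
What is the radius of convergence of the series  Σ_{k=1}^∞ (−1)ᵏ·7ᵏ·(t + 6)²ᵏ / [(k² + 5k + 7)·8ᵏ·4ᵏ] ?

By the ratio test, |a_{k+1}/a_k| = [(k² + 5k + 7)/((k+1)² + 5(k+1) + 7)] · 7/(8·4) → 7/32.
Writing y = (t + 6)², the series in y has radius 32/7, so |t + 6| < √(32/7) and R = 4√14/7.

R = 4√14/7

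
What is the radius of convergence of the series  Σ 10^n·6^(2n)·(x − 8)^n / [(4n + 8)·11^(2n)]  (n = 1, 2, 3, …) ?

By the ratio test, |a_{n+1}/a_n| = [(4n + 8)/(4(n+1) + 8)] · 10·36/121 → 360/121.
The series converges when 360/121 · |x − 8| < 1, giving R = 121/360.

R = 121/360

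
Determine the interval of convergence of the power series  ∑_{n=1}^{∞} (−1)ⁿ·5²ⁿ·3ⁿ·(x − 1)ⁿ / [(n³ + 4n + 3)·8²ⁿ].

[11/75, 139/75]

Ratio test: |a_{n+1}/a_n| = [(n³ + 4n + 3)/((n+1)³ + 4(n+1) + 3)] · 25·3/64 → 75/64 as n → ∞.
Thus R = 1/(75/64) = 64/75.
Endpoint x = 139/75: the series is dominated by a constant times Σ 1/n³, which converges (p = 3 > 1).
Check x = 11/75: absolute convergence follows by limit comparison with Σ 1/n³.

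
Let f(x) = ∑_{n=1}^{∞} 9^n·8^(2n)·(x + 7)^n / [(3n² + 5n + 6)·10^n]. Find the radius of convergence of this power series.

Apply the ratio test: |a_{n+1}| / |a_n| = [(3n² + 5n + 6)/(3(n+1)² + 5(n+1) + 6)] · 9·64/10, which tends to 288/5 as n → ∞.
Thus R = 1/(288/5) = 5/288.

R = 5/288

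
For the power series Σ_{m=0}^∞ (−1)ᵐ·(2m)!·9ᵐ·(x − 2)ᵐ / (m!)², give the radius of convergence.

R = 1/36

By the ratio test, |a_{m+1}/a_m| = (2m+1)·(2m+2)/(m+1)² · 9 → 36.
Thus R = 1/(36) = 1/36.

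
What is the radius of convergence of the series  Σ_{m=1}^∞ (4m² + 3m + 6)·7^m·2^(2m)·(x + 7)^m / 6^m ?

R = 3/14

The ratio of consecutive coefficients is [(4(m+1)² + 3(m+1) + 6)/(4m² + 3m + 6)] · 7·4/6 → 14/3.
The series converges when 14/3 · |x + 7| < 1, giving R = 3/14.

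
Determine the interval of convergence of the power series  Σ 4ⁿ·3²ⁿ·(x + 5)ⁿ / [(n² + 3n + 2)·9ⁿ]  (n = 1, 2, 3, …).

By the ratio test, |a_{n+1}/a_n| = [(n² + 3n + 2)/((n+1)² + 3(n+1) + 2)] · 4·9/9 → 4.
Convergence for |x + 5| · 4 < 1, i.e. |x + 5| < 1/4. So R = 1/4.
At x = -19/4: the terms are on the order of 1/n², so the series converges absolutely by comparison with the p-series (p = 2 > 1).
At x = -21/4: absolute convergence follows by limit comparison with Σ 1/n².

[-21/4, -19/4]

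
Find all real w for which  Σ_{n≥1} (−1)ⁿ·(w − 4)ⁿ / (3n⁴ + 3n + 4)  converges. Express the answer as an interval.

[3, 5]

Ratio test: |a_{n+1}/a_n| = (3n⁴ + 3n + 4)/(3(n+1)⁴ + 3(n+1) + 4) → 1 as n → ∞.
So the series converges when |w − 4| < 1 and diverges when |w − 4| > 1; R = 1.
Check w = 5: the series is dominated by a constant times Σ 1/n⁴, which converges (p = 4 > 1).
At w = 3: absolute convergence follows by limit comparison with Σ 1/n⁴.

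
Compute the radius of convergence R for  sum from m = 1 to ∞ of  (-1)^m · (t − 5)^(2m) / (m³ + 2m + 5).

R = 1

The ratio of consecutive coefficients is (m³ + 2m + 5)/((m+1)³ + 2(m+1) + 5) → 1.
Successive powers of (t − 5) differ by 2, so the series converges when |t − 5|² · 1 < 1, i.e. |t − 5| < √(1) = 1. So R = 1.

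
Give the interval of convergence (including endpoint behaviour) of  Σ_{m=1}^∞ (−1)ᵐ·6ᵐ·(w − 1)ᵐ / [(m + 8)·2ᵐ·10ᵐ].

Apply the ratio test: |a_{m+1}| / |a_m| = [(m + 8)/((m+1) + 8)] · 6/(2·10), which tends to 3/10 as m → ∞.
Hence the series converges for |w − 1| < 1/(3/10) = 10/3, so the radius of convergence is 10/3.
When w = 13/3, convergence follows from the alternating series test (terms decrease monotonically to 0).
At w = -7/3: comparison with the harmonic series Σ 1/m shows the series diverges.

(-7/3, 13/3]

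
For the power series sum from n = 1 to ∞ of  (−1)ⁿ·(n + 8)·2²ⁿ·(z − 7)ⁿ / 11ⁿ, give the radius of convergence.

R = 11/4

Ratio test: |a_{n+1}/a_n| = [((n+1) + 8)/(n + 8)] · 4/11 → 4/11 as n → ∞.
Thus R = 1/(4/11) = 11/4.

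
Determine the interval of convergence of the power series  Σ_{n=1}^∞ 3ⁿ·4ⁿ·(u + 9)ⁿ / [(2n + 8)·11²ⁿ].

[-229/12, 13/12)

Apply the ratio test: |a_{n+1}| / |a_n| = [(2n + 8)/(2(n+1) + 8)] · 3·4/121, which tends to 12/121 as n → ∞.
Hence the series converges for |u + 9| < 1/(12/121) = 121/12, so the radius of convergence is 121/12.
At u = 13/12: the terms are asymptotic to a nonzero constant times 1/n, so the series diverges by limit comparison with Σ 1/n.
When u = -229/12, convergence follows from the alternating series test (terms decrease monotonically to 0).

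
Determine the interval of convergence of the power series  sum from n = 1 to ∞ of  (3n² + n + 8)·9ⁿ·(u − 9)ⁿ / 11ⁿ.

Apply the ratio test: |a_{n+1}| / |a_n| = [(3(n+1)² + (n+1) + 8)/(3n² + n + 8)] · 9/11, which tends to 9/11 as n → ∞.
Convergence for |u − 9| · 9/11 < 1, i.e. |u − 9| < 11/9. So R = 11/9.
Endpoint u = 92/9: the terms have absolute value of order n², which does not tend to 0, so the series diverges by the divergence test.
When u = 70/9, the terms have absolute value of order n², which does not tend to 0, so the series diverges by the divergence test.

(70/9, 92/9)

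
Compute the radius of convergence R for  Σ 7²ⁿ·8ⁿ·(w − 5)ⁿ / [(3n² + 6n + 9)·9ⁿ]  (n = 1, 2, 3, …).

Ratio test: |a_{n+1}/a_n| = [(3n² + 6n + 9)/(3(n+1)² + 6(n+1) + 9)] · 49·8/9 → 392/9 as n → ∞.
The series converges when 392/9 · |w − 5| < 1, giving R = 9/392.

R = 9/392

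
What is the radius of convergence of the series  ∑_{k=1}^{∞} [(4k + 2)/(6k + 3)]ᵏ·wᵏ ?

R = 3/2

Applying the root test, |a_k|^(1/k) = (4k + 2)/(6k + 3) → 2/3.
Hence the series converges for |w| < 1/(2/3) = 3/2, so the radius of convergence is 3/2.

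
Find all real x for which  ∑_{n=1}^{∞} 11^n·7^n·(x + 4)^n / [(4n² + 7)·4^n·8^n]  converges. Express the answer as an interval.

[-340/77, -276/77]

Ratio test: |a_{n+1}/a_n| = [(4n² + 7)/(4(n+1)² + 7)] · 11·7/(4·8) → 77/32 as n → ∞.
Hence the series converges for |x + 4| < 1/(77/32) = 32/77, so the radius of convergence is 32/77.
Endpoint x = -276/77: absolute convergence follows by limit comparison with Σ 1/n².
Check x = -340/77: the series is dominated by a constant times Σ 1/n², which converges (p = 2 > 1).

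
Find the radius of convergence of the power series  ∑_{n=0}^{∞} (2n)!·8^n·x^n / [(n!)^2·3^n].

R = 3/32

Ratio test: |a_{n+1}/a_n| = (2n+1)·(2n+2)/(n+1)² · 8/3 → 32/3 as n → ∞.
Hence the series converges for |x| < 1/(32/3) = 3/32, so the radius of convergence is 3/32.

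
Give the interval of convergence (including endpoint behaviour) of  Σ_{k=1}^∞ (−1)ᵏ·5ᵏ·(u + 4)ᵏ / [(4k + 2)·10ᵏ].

By the ratio test, |a_{k+1}/a_k| = [(4k + 2)/(4(k+1) + 2)] · 5/10 → 1/2.
The series converges when 1/2 · |u + 4| < 1, giving R = 2.
When u = -2, the terms alternate in sign and decrease monotonically to 0 in absolute value (size ~ c/k), so the alternating series test gives convergence.
At u = -6: comparison with the harmonic series Σ 1/k shows the series diverges.

(-6, -2]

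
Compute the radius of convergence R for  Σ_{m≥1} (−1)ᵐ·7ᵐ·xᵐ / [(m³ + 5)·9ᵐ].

R = 9/7

By the ratio test, |a_{m+1}/a_m| = [(m³ + 5)/((m+1)³ + 5)] · 7/9 → 7/9.
Hence the series converges for |x| < 1/(7/9) = 9/7, so the radius of convergence is 9/7.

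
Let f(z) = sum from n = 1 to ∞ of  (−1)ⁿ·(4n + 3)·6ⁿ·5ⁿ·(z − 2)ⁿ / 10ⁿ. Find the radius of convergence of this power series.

R = 1/3

By the ratio test, |a_{n+1}/a_n| = [(4(n+1) + 3)/(4n + 3)] · 6·5/10 → 3.
Thus R = 1/(3) = 1/3.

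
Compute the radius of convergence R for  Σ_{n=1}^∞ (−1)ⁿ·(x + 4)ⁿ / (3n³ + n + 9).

Apply the ratio test: |a_{n+1}| / |a_n| = (3n³ + n + 9)/(3(n+1)³ + (n+1) + 9), which tends to 1 as n → ∞.
Convergence for |x + 4| < 1, so R = 1.

R = 1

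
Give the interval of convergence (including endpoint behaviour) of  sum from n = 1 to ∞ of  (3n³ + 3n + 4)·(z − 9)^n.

Apply the ratio test: |a_{n+1}| / |a_n| = (3(n+1)³ + 3(n+1) + 4)/(3n³ + 3n + 4), which tends to 1 as n → ∞.
So the series converges when |z − 9| < 1 and diverges when |z − 9| > 1; R = 1.
At z = 10: the terms have absolute value of order n³, which does not tend to 0, so the series diverges by the divergence test.
When z = 8, the terms have absolute value of order n³, which does not tend to 0, so the series diverges by the divergence test.

(8, 10)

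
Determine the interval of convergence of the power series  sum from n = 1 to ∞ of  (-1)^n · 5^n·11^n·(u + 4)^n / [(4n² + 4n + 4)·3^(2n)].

[-229/55, -211/55]

Apply the ratio test: |a_{n+1}| / |a_n| = [(4n² + 4n + 4)/(4(n+1)² + 4(n+1) + 4)] · 5·11/9, which tends to 55/9 as n → ∞.
Hence the series converges for |u + 4| < 1/(55/9) = 9/55, so the radius of convergence is 9/55.
Endpoint u = -211/55: the terms are on the order of 1/n², so the series converges absolutely by comparison with the p-series (p = 2 > 1).
When u = -229/55, absolute convergence follows by limit comparison with Σ 1/n².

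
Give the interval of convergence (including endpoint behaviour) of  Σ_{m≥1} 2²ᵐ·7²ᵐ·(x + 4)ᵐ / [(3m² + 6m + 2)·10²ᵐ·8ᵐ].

[-396/49, 4/49]

Apply the ratio test: |a_{m+1}| / |a_m| = [(3m² + 6m + 2)/(3(m+1)² + 6(m+1) + 2)] · 4·49/(100·8), which tends to 49/200 as m → ∞.
Convergence for |x + 4| · 49/200 < 1, i.e. |x + 4| < 200/49. So R = 200/49.
Endpoint x = 4/49: absolute convergence follows by limit comparison with Σ 1/m².
Endpoint x = -396/49: absolute convergence follows by limit comparison with Σ 1/m².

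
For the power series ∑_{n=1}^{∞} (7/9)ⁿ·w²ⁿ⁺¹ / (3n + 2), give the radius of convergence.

R = 3√7/7

By the ratio test, |a_{n+1}/a_n| = [(3n + 2)/(3(n+1) + 2)] · 7/9 → 7/9.
Writing y = w², the series in y has radius 9/7, so |w| < √(9/7) and R = 3√7/7.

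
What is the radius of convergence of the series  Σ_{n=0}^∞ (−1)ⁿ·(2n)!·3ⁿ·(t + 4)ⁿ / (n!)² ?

R = 1/12

The ratio of consecutive coefficients is (2n+1)·(2n+2)/(n+1)² · 3 → 12.
Convergence for |t + 4| · 12 < 1, i.e. |t + 4| < 1/12. So R = 1/12.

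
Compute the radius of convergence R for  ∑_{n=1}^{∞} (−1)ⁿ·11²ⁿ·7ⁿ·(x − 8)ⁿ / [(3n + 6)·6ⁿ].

Apply the ratio test: |a_{n+1}| / |a_n| = [(3n + 6)/(3(n+1) + 6)] · 121·7/6, which tends to 847/6 as n → ∞.
Thus R = 1/(847/6) = 6/847.

R = 6/847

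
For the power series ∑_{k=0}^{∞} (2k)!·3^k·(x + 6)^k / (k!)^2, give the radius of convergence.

R = 1/12

The ratio of consecutive coefficients is (2k+1)·(2k+2)/(k+1)² · 3 → 12.
The series converges when 12 · |x + 6| < 1, giving R = 1/12.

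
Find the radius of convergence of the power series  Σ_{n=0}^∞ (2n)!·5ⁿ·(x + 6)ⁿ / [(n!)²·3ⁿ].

R = 3/20

The ratio of consecutive coefficients is (2n+1)·(2n+2)/(n+1)² · 5/3 → 20/3.
Thus R = 1/(20/3) = 3/20.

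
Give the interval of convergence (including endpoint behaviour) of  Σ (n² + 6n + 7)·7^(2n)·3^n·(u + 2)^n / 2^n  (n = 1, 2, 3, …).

By the ratio test, |a_{n+1}/a_n| = [((n+1)² + 6(n+1) + 7)/(n² + 6n + 7)] · 49·3/2 → 147/2.
Hence the series converges for |u + 2| < 1/(147/2) = 2/147, so the radius of convergence is 2/147.
When u = -292/147, the n-th term does not approach 0; divergence by the term test.
Endpoint u = -296/147: the terms have absolute value of order n², which does not tend to 0, so the series diverges by the divergence test.

(-296/147, -292/147)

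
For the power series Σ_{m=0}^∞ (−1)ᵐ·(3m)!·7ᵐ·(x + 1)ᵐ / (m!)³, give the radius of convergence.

The ratio of consecutive coefficients is (3m+1)·(3m+2)·(3m+3)/(m+1)³ · 7 → 189.
Convergence for |x + 1| · 189 < 1, i.e. |x + 1| < 1/189. So R = 1/189.

R = 1/189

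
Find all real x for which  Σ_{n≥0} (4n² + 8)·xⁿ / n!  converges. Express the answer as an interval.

(−∞, ∞)

The ratio of consecutive coefficients is (4(n+1)² + 8)/(4n² + 8) · 1/(n+1) → 0.
Since the limit is 0 < 1 for every x, the series converges on all of ℝ and R = ∞.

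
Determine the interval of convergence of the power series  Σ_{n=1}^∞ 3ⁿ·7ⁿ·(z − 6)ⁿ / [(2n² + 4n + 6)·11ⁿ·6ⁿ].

Apply the ratio test: |a_{n+1}| / |a_n| = [(2n² + 4n + 6)/(2(n+1)² + 4(n+1) + 6)] · 3·7/(11·6), which tends to 7/22 as n → ∞.
Thus R = 1/(7/22) = 22/7.
At z = 64/7: the terms are on the order of 1/n², so the series converges absolutely by comparison with the p-series (p = 2 > 1).
When z = 20/7, the terms are on the order of 1/n², so the series converges absolutely by comparison with the p-series (p = 2 > 1).

[20/7, 64/7]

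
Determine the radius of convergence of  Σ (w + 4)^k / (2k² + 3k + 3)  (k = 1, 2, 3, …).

By the ratio test, |a_{k+1}/a_k| = (2k² + 3k + 3)/(2(k+1)² + 3(k+1) + 3) → 1.
Hence R = 1.

R = 1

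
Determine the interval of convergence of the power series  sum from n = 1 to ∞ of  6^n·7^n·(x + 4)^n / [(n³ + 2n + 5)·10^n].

Ratio test: |a_{n+1}/a_n| = [(n³ + 2n + 5)/((n+1)³ + 2(n+1) + 5)] · 6·7/10 → 21/5 as n → ∞.
Convergence for |x + 4| · 21/5 < 1, i.e. |x + 4| < 5/21. So R = 5/21.
Endpoint x = -79/21: the terms are on the order of 1/n³, so the series converges absolutely by comparison with the p-series (p = 3 > 1).
Check x = -89/21: the terms are on the order of 1/n³, so the series converges absolutely by comparison with the p-series (p = 3 > 1).

[-89/21, -79/21]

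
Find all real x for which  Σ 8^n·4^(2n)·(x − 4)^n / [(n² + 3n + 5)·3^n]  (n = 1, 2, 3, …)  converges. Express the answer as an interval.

Apply the ratio test: |a_{n+1}| / |a_n| = [(n² + 3n + 5)/((n+1)² + 3(n+1) + 5)] · 8·16/3, which tends to 128/3 as n → ∞.
Hence the series converges for |x − 4| < 1/(128/3) = 3/128, so the radius of convergence is 3/128.
When x = 515/128, absolute convergence follows by limit comparison with Σ 1/n².
At x = 509/128: absolute convergence follows by limit comparison with Σ 1/n².

[509/128, 515/128]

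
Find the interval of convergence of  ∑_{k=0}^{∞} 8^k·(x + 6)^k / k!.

The ratio of consecutive coefficients is 8 · 1/(k+1) → 0.
Since the limit is 0 < 1 for every x, the series converges on all of ℝ and R = ∞.

(−∞, ∞)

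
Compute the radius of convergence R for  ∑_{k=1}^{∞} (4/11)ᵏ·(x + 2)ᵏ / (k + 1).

R = 11/4

Ratio test: |a_{k+1}/a_k| = [(k + 1)/((k+1) + 1)] · 4/11 → 4/11 as k → ∞.
Convergence for |x + 2| · 4/11 < 1, i.e. |x + 2| < 11/4. So R = 11/4.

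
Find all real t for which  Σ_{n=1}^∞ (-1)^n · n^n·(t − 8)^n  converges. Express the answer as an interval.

{8}

Applying the root test, |a_n|^(1/n) = n → ∞.
The root grows without bound, so R = 0 (convergence only at t = 8).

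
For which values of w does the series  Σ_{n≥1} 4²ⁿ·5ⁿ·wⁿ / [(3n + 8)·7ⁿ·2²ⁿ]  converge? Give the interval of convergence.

[-7/20, 7/20)

By the ratio test, |a_{n+1}/a_n| = [(3n + 8)/(3(n+1) + 8)] · 16·5/(7·4) → 20/7.
The series converges when 20/7 · |w| < 1, giving R = 7/20.
Endpoint w = 7/20: the terms are asymptotic to a nonzero constant times 1/n, so the series diverges by limit comparison with Σ 1/n.
Endpoint w = -7/20: convergence follows from the alternating series test (terms decrease monotonically to 0).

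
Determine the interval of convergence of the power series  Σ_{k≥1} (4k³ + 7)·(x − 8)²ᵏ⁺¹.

By the ratio test, |a_{k+1}/a_k| = (4(k+1)³ + 7)/(4k³ + 7) → 1.
Successive powers of (x − 8) differ by 2, so the series converges when |x − 8|² · 1 < 1, i.e. |x − 8| < √(1) = 1. So R = 1.
Endpoint x = 9: the k-th term does not approach 0; divergence by the term test.
Endpoint x = 7: the terms do not tend to 0, so the series diverges.

(7, 9)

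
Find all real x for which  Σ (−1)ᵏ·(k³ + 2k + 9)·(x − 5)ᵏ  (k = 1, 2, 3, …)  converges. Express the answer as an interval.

(4, 6)

Ratio test: |a_{k+1}/a_k| = ((k+1)³ + 2(k+1) + 9)/(k³ + 2k + 9) → 1 as k → ∞.
Hence R = 1.
Check x = 6: the k-th term does not approach 0; divergence by the term test.
Check x = 4: the k-th term does not approach 0; divergence by the term test.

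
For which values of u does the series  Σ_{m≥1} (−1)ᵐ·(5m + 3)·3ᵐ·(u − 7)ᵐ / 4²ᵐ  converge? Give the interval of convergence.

(5/3, 37/3)

Ratio test: |a_{m+1}/a_m| = [(5(m+1) + 3)/(5m + 3)] · 3/16 → 3/16 as m → ∞.
Thus R = 1/(3/16) = 16/3.
Check u = 37/3: the m-th term does not approach 0; divergence by the term test.
When u = 5/3, the m-th term does not approach 0; divergence by the term test.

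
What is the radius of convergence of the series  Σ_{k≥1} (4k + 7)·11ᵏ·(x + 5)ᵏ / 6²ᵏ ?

R = 36/11

The ratio of consecutive coefficients is [(4(k+1) + 7)/(4k + 7)] · 11/36 → 11/36.
The series converges when 11/36 · |x + 5| < 1, giving R = 36/11.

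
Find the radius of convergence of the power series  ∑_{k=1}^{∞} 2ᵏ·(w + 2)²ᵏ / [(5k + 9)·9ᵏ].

R = 3√2/2

Ratio test: |a_{k+1}/a_k| = [(5k + 9)/(5(k+1) + 9)] · 2/9 → 2/9 as k → ∞.
Successive powers of (w + 2) differ by 2, so the series converges when |w + 2|² · 2/9 < 1, i.e. |w + 2| < √(9/2). So R = 3√2/2.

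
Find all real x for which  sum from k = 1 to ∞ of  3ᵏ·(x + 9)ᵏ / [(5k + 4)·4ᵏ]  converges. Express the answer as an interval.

Apply the ratio test: |a_{k+1}| / |a_k| = [(5k + 4)/(5(k+1) + 4)] · 3/4, which tends to 3/4 as k → ∞.
The series converges when 3/4 · |x + 9| < 1, giving R = 4/3.
Endpoint x = -23/3: the terms behave like c/k; limit comparison with the harmonic series gives divergence.
At x = -31/3: an alternating series whose terms decrease to 0 in absolute value, so it converges by the Leibniz criterion.

[-31/3, -23/3)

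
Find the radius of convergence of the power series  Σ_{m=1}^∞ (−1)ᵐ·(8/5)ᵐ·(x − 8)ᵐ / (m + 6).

R = 5/8

Apply the ratio test: |a_{m+1}| / |a_m| = [(m + 6)/((m+1) + 6)] · 8/5, which tends to 8/5 as m → ∞.
Thus R = 1/(8/5) = 5/8.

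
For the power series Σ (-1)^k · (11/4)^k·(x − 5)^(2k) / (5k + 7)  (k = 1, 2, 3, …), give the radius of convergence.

By the ratio test, |a_{k+1}/a_k| = [(5k + 7)/(5(k+1) + 7)] · 11/4 → 11/4.
Writing y = (x − 5)², the series in y has radius 4/11, so |x − 5| < √(4/11) and R = 2√11/11.

R = 2√11/11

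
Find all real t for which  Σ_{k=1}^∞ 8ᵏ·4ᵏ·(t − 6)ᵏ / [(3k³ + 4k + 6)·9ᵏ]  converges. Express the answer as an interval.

By the ratio test, |a_{k+1}/a_k| = [(3k³ + 4k + 6)/(3(k+1)³ + 4(k+1) + 6)] · 8·4/9 → 32/9.
Hence the series converges for |t − 6| < 1/(32/9) = 9/32, so the radius of convergence is 9/32.
When t = 201/32, the terms are on the order of 1/k³, so the series converges absolutely by comparison with the p-series (p = 3 > 1).
Endpoint t = 183/32: absolute convergence follows by limit comparison with Σ 1/k³.

[183/32, 201/32]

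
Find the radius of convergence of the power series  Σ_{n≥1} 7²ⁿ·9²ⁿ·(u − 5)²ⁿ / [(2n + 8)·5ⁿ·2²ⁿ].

By the ratio test, |a_{n+1}/a_n| = [(2n + 8)/(2(n+1) + 8)] · 49·81/(5·4) → 3969/20.
Successive powers of (u − 5) differ by 2, so the series converges when |u − 5|² · 3969/20 < 1, i.e. |u − 5| < √(20/3969). So R = 2√5/63.

R = 2√5/63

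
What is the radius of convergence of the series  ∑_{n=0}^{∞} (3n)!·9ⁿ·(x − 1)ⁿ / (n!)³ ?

R = 1/243

Ratio test: |a_{n+1}/a_n| = (3n+1)·(3n+2)·(3n+3)/(n+1)³ · 9 → 243 as n → ∞.
Hence the series converges for |x − 1| < 1/(243) = 1/243, so the radius of convergence is 1/243.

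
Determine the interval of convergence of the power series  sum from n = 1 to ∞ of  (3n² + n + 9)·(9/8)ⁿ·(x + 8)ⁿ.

(-80/9, -64/9)

By the ratio test, |a_{n+1}/a_n| = [(3(n+1)² + (n+1) + 9)/(3n² + n + 9)] · 9/8 → 9/8.
Convergence for |x + 8| · 9/8 < 1, i.e. |x + 8| < 8/9. So R = 8/9.
When x = -64/9, the terms do not tend to 0, so the series diverges.
At x = -80/9: the n-th term does not approach 0; divergence by the term test.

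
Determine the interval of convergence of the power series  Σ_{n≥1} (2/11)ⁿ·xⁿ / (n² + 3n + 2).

[-11/2, 11/2]

By the ratio test, |a_{n+1}/a_n| = [(n² + 3n + 2)/((n+1)² + 3(n+1) + 2)] · 2/11 → 2/11.
Convergence for |x| · 2/11 < 1, i.e. |x| < 11/2. So R = 11/2.
Check x = 11/2: absolute convergence follows by limit comparison with Σ 1/n².
At x = -11/2: the terms are on the order of 1/n², so the series converges absolutely by comparison with the p-series (p = 2 > 1).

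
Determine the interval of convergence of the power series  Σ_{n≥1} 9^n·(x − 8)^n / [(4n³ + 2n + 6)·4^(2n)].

Apply the ratio test: |a_{n+1}| / |a_n| = [(4n³ + 2n + 6)/(4(n+1)³ + 2(n+1) + 6)] · 9/16, which tends to 9/16 as n → ∞.
Hence the series converges for |x − 8| < 1/(9/16) = 16/9, so the radius of convergence is 16/9.
Endpoint x = 88/9: absolute convergence follows by limit comparison with Σ 1/n³.
Endpoint x = 56/9: absolute convergence follows by limit comparison with Σ 1/n³.

[56/9, 88/9]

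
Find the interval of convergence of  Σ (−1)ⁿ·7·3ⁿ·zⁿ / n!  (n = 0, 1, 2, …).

By the ratio test, |a_{n+1}/a_n| = 7/7 · 3 · 1/(n+1) → 0.
The limit is 0, so the series converges for all z; R = ∞.

(−∞, ∞)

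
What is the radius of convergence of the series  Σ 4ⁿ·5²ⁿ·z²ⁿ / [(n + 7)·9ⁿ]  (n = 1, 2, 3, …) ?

R = 3/10

The ratio of consecutive coefficients is [(n + 7)/((n+1) + 7)] · 4·25/9 → 100/9.
Writing y = z², the series in y has radius 9/100, so |z| < √(9/100) = 3/10 and R = 3/10.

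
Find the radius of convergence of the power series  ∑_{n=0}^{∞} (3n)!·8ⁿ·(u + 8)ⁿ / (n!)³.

R = 1/216

The ratio of consecutive coefficients is (3n+1)·(3n+2)·(3n+3)/(n+1)³ · 8 → 216.
Thus R = 1/(216) = 1/216.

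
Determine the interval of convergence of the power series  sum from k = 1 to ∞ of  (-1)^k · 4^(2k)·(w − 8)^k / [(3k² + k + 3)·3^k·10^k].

[49/8, 79/8]

Ratio test: |a_{k+1}/a_k| = [(3k² + k + 3)/(3(k+1)² + (k+1) + 3)] · 16/(3·10) → 8/15 as k → ∞.
Convergence for |w − 8| · 8/15 < 1, i.e. |w − 8| < 15/8. So R = 15/8.
When w = 79/8, the terms are on the order of 1/k², so the series converges absolutely by comparison with the p-series (p = 2 > 1).
When w = 49/8, the terms are on the order of 1/k², so the series converges absolutely by comparison with the p-series (p = 2 > 1).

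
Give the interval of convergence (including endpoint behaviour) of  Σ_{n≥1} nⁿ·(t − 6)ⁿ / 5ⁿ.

By the Cauchy root test, |a_n|^(1/n) = n/5 → ∞.
The root grows without bound, so R = 0 (convergence only at t = 6).

{6}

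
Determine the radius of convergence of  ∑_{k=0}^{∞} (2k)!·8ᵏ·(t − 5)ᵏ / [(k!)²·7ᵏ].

The ratio of consecutive coefficients is (2k+1)·(2k+2)/(k+1)² · 8/7 → 32/7.
Hence the series converges for |t − 5| < 1/(32/7) = 7/32, so the radius of convergence is 7/32.

R = 7/32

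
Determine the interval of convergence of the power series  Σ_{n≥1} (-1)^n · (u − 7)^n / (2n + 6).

(6, 8]

By the ratio test, |a_{n+1}/a_n| = (2n + 6)/(2(n+1) + 6) → 1.
So the series converges when |u − 7| < 1 and diverges when |u − 7| > 1; R = 1.
Check u = 8: an alternating series whose terms decrease to 0 in absolute value, so it converges by the Leibniz criterion.
When u = 6, the terms behave like c/n; limit comparison with the harmonic series gives divergence.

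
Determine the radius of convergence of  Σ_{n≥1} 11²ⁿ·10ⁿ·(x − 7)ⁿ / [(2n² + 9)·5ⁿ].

Apply the ratio test: |a_{n+1}| / |a_n| = [(2n² + 9)/(2(n+1)² + 9)] · 121·10/5, which tends to 242 as n → ∞.
Thus R = 1/(242) = 1/242.

R = 1/242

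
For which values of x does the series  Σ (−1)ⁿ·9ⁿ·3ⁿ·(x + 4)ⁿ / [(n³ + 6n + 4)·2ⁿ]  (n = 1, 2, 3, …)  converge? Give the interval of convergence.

[-110/27, -106/27]

Ratio test: |a_{n+1}/a_n| = [(n³ + 6n + 4)/((n+1)³ + 6(n+1) + 4)] · 9·3/2 → 27/2 as n → ∞.
The series converges when 27/2 · |x + 4| < 1, giving R = 2/27.
Endpoint x = -106/27: absolute convergence follows by limit comparison with Σ 1/n³.
Endpoint x = -110/27: the terms are on the order of 1/n³, so the series converges absolutely by comparison with the p-series (p = 3 > 1).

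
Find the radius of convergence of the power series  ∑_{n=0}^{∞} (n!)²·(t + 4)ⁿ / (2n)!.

R = 4

Apply the ratio test: |a_{n+1}| / |a_n| = (n+1)²/[(2n+1)·(2n+2)], which tends to 1/4 as n → ∞.
Hence the series converges for |t + 4| < 1/(1/4) = 4, so the radius of convergence is 4.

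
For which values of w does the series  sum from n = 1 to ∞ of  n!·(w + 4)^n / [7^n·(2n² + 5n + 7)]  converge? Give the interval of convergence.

{-4}

The ratio of consecutive coefficients is (n+1) · 1/7 · (2n² + 5n + 7)/(2(n+1)² + 5(n+1) + 7) → ∞.
The ratio grows without bound, so the series diverges whenever (w + 4) ≠ 0; it converges only at w = -4. R = 0.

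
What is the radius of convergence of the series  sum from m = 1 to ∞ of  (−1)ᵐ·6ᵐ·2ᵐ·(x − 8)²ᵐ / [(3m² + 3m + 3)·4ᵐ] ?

Ratio test: |a_{m+1}/a_m| = [(3m² + 3m + 3)/(3(m+1)² + 3(m+1) + 3)] · 6·2/4 → 3 as m → ∞.
Since the exponent of (x − 8) increases by 2 each term, convergence requires |x − 8|² < 1/3, hence R = √3/3.

R = √3/3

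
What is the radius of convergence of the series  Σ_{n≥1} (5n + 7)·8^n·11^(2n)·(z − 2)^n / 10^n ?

R = 5/484

By the ratio test, |a_{n+1}/a_n| = [(5(n+1) + 7)/(5n + 7)] · 8·121/10 → 484/5.
The series converges when 484/5 · |z − 2| < 1, giving R = 5/484.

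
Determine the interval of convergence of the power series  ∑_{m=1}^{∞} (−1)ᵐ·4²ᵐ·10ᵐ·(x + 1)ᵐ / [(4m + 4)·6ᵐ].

Apply the ratio test: |a_{m+1}| / |a_m| = [(4m + 4)/(4(m+1) + 4)] · 16·10/6, which tends to 80/3 as m → ∞.
Convergence for |x + 1| · 80/3 < 1, i.e. |x + 1| < 3/80. So R = 3/80.
Check x = -77/80: convergence follows from the alternating series test (terms decrease monotonically to 0).
Endpoint x = -83/80: comparison with the harmonic series Σ 1/m shows the series diverges.

(-83/80, -77/80]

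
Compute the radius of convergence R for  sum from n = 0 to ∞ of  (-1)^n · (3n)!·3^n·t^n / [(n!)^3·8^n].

By the ratio test, |a_{n+1}/a_n| = (3n+1)·(3n+2)·(3n+3)/(n+1)³ · 3/8 → 81/8.
Thus R = 1/(81/8) = 8/81.

R = 8/81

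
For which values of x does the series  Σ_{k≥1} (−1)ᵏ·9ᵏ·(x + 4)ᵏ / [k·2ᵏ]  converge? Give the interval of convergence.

(-38/9, -34/9]

Ratio test: |a_{k+1}/a_k| = [k/(k+1)] · 9/2 → 9/2 as k → ∞.
Hence the series converges for |x + 4| < 1/(9/2) = 2/9, so the radius of convergence is 2/9.
At x = -34/9: the terms alternate in sign and decrease monotonically to 0 in absolute value (size ~ c/k), so the alternating series test gives convergence.
When x = -38/9, the terms are asymptotic to a nonzero constant times 1/k, so the series diverges by limit comparison with Σ 1/k.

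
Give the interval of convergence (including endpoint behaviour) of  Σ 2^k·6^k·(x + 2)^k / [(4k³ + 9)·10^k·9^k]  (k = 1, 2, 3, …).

[-19/2, 11/2]

By the ratio test, |a_{k+1}/a_k| = [(4k³ + 9)/(4(k+1)³ + 9)] · 2·6/(10·9) → 2/15.
Convergence for |x + 2| · 2/15 < 1, i.e. |x + 2| < 15/2. So R = 15/2.
Endpoint x = 11/2: the terms are on the order of 1/k³, so the series converges absolutely by comparison with the p-series (p = 3 > 1).
Endpoint x = -19/2: absolute convergence follows by limit comparison with Σ 1/k³.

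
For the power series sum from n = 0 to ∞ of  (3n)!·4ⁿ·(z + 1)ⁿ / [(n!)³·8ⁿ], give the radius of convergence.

Apply the ratio test: |a_{n+1}| / |a_n| = (3n+1)·(3n+2)·(3n+3)/(n+1)³ · 4/8, which tends to 27/2 as n → ∞.
The series converges when 27/2 · |z + 1| < 1, giving R = 2/27.

R = 2/27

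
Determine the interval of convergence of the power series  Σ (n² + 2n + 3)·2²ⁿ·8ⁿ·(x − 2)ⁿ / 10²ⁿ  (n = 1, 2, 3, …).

Ratio test: |a_{n+1}/a_n| = [((n+1)² + 2(n+1) + 3)/(n² + 2n + 3)] · 4·8/100 → 8/25 as n → ∞.
Convergence for |x − 2| · 8/25 < 1, i.e. |x − 2| < 25/8. So R = 25/8.
At x = 41/8: the n-th term does not approach 0; divergence by the term test.
When x = -9/8, the n-th term does not approach 0; divergence by the term test.

(-9/8, 41/8)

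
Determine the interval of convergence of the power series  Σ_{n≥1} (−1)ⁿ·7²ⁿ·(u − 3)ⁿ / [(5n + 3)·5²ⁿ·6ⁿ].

By the ratio test, |a_{n+1}/a_n| = [(5n + 3)/(5(n+1) + 3)] · 49/(25·6) → 49/150.
Thus R = 1/(49/150) = 150/49.
At u = 297/49: convergence follows from the alternating series test (terms decrease monotonically to 0).
Endpoint u = -3/49: comparison with the harmonic series Σ 1/n shows the series diverges.

(-3/49, 297/49]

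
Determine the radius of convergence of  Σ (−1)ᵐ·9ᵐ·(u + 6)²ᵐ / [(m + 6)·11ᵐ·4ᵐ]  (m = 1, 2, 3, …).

R = 2√11/3

Ratio test: |a_{m+1}/a_m| = [(m + 6)/((m+1) + 6)] · 9/(11·4) → 9/44 as m → ∞.
Successive powers of (u + 6) differ by 2, so the series converges when |u + 6|² · 9/44 < 1, i.e. |u + 6| < √(44/9). So R = 2√11/3.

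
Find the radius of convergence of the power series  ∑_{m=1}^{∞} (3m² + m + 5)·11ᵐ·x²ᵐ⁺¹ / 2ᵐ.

Apply the ratio test: |a_{m+1}| / |a_m| = [(3(m+1)² + (m+1) + 5)/(3m² + m + 5)] · 11/2, which tends to 11/2 as m → ∞.
Successive powers of x differ by 2, so the series converges when |x|² · 11/2 < 1, i.e. |x| < √(2/11). So R = √22/11.

R = √22/11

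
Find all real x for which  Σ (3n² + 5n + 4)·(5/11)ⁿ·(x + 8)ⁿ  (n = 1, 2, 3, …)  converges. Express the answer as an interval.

(-51/5, -29/5)

Apply the ratio test: |a_{n+1}| / |a_n| = [(3(n+1)² + 5(n+1) + 4)/(3n² + 5n + 4)] · 5/11, which tends to 5/11 as n → ∞.
Hence the series converges for |x + 8| < 1/(5/11) = 11/5, so the radius of convergence is 11/5.
Check x = -29/5: the terms do not tend to 0, so the series diverges.
When x = -51/5, the n-th term does not approach 0; divergence by the term test.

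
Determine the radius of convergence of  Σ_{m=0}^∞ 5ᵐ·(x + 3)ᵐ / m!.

R = ∞

The ratio of consecutive coefficients is 5 · 1/(m+1) → 0.
The ratio tends to 0 regardless of x, hence R = ∞.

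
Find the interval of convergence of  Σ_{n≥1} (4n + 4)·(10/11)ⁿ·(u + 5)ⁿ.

Apply the ratio test: |a_{n+1}| / |a_n| = [(4(n+1) + 4)/(4n + 4)] · 10/11, which tends to 10/11 as n → ∞.
Thus R = 1/(10/11) = 11/10.
At u = -39/10: the terms have absolute value of order n, which does not tend to 0, so the series diverges by the divergence test.
At u = -61/10: the terms do not tend to 0, so the series diverges.

(-61/10, -39/10)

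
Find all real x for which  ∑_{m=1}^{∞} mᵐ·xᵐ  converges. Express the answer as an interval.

{0}

Applying the root test, |a_m|^(1/m) = m → ∞.
Since the m-th root of |a_m| is unbounded, the series converges only at x = 0; R = 0.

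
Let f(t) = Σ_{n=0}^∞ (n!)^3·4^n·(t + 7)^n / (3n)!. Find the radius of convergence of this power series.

Ratio test: |a_{n+1}/a_n| = (n+1)³/[(3n+1)·(3n+2)·(3n+3)] · 4 → 4/27 as n → ∞.
Thus R = 1/(4/27) = 27/4.

R = 27/4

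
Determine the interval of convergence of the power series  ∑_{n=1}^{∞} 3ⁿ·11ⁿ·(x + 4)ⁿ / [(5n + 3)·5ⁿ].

[-137/33, -127/33)

Ratio test: |a_{n+1}/a_n| = [(5n + 3)/(5(n+1) + 3)] · 3·11/5 → 33/5 as n → ∞.
Convergence for |x + 4| · 33/5 < 1, i.e. |x + 4| < 5/33. So R = 5/33.
Check x = -127/33: the terms behave like c/n; limit comparison with the harmonic series gives divergence.
When x = -137/33, an alternating series whose terms decrease to 0 in absolute value, so it converges by the Leibniz criterion.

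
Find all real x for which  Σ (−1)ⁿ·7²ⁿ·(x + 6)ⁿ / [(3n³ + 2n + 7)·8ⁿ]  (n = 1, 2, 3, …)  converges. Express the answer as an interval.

[-302/49, -286/49]

Apply the ratio test: |a_{n+1}| / |a_n| = [(3n³ + 2n + 7)/(3(n+1)³ + 2(n+1) + 7)] · 49/8, which tends to 49/8 as n → ∞.
Thus R = 1/(49/8) = 8/49.
Check x = -286/49: the series is dominated by a constant times Σ 1/n³, which converges (p = 3 > 1).
Endpoint x = -302/49: absolute convergence follows by limit comparison with Σ 1/n³.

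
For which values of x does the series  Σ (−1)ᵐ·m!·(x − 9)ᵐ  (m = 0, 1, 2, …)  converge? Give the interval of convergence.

{9}

By the ratio test, |a_{m+1}/a_m| = (m+1) → ∞.
Since the ratio → ∞, the series diverges for every x ≠ 9, and R = 0.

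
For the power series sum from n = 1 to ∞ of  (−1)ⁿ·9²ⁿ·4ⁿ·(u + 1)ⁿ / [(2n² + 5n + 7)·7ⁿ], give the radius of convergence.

R = 7/324

Apply the ratio test: |a_{n+1}| / |a_n| = [(2n² + 5n + 7)/(2(n+1)² + 5(n+1) + 7)] · 81·4/7, which tends to 324/7 as n → ∞.
The series converges when 324/7 · |u + 1| < 1, giving R = 7/324.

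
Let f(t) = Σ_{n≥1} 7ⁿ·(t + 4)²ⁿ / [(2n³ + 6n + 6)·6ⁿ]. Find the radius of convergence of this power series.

R = √42/7

Ratio test: |a_{n+1}/a_n| = [(2n³ + 6n + 6)/(2(n+1)³ + 6(n+1) + 6)] · 7/6 → 7/6 as n → ∞.
Successive powers of (t + 4) differ by 2, so the series converges when |t + 4|² · 7/6 < 1, i.e. |t + 4| < √(6/7). So R = √42/7.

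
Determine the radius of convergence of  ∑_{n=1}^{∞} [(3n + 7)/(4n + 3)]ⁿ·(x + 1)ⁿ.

R = 4/3

Applying the root test, |a_n|^(1/n) = (3n + 7)/(4n + 3) → 3/4.
Convergence for |x + 1| · 3/4 < 1, i.e. |x + 1| < 4/3. So R = 4/3.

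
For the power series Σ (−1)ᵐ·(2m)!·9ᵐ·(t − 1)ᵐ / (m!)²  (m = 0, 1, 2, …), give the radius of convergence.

The ratio of consecutive coefficients is (2m+1)·(2m+2)/(m+1)² · 9 → 36.
Convergence for |t − 1| · 36 < 1, i.e. |t − 1| < 1/36. So R = 1/36.

R = 1/36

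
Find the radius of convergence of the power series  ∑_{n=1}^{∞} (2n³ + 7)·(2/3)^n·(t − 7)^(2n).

R = √6/2

The ratio of consecutive coefficients is [(2(n+1)³ + 7)/(2n³ + 7)] · 2/3 → 2/3.
Successive powers of (t − 7) differ by 2, so the series converges when |t − 7|² · 2/3 < 1, i.e. |t − 7| < √(3/2). So R = √6/2.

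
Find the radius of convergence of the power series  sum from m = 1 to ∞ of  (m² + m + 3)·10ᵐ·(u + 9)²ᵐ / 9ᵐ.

R = 3√10/10

Apply the ratio test: |a_{m+1}| / |a_m| = [((m+1)² + (m+1) + 3)/(m² + m + 3)] · 10/9, which tends to 10/9 as m → ∞.
Since the exponent of (u + 9) increases by 2 each term, convergence requires |u + 9|² < 9/10, hence R = 3√10/10.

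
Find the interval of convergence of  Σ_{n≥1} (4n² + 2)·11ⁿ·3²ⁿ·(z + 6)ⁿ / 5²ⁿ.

The ratio of consecutive coefficients is [(4(n+1)² + 2)/(4n² + 2)] · 11·9/25 → 99/25.
The series converges when 99/25 · |z + 6| < 1, giving R = 25/99.
Check z = -569/99: the terms do not tend to 0, so the series diverges.
Check z = -619/99: the terms do not tend to 0, so the series diverges.

(-619/99, -569/99)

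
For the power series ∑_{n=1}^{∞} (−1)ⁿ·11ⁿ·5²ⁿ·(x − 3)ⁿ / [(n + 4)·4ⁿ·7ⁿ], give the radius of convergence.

Apply the ratio test: |a_{n+1}| / |a_n| = [(n + 4)/((n+1) + 4)] · 11·25/(4·7), which tends to 275/28 as n → ∞.
Convergence for |x − 3| · 275/28 < 1, i.e. |x − 3| < 28/275. So R = 28/275.

R = 28/275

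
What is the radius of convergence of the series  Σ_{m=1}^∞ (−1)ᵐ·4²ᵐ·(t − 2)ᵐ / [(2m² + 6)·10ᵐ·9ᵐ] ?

R = 45/8

Apply the ratio test: |a_{m+1}| / |a_m| = [(2m² + 6)/(2(m+1)² + 6)] · 16/(10·9), which tends to 8/45 as m → ∞.
Hence the series converges for |t − 2| < 1/(8/45) = 45/8, so the radius of convergence is 45/8.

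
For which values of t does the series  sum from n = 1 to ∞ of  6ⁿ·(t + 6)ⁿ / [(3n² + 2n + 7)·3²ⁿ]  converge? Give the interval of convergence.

The ratio of consecutive coefficients is [(3n² + 2n + 7)/(3(n+1)² + 2(n+1) + 7)] · 6/9 → 2/3.
Convergence for |t + 6| · 2/3 < 1, i.e. |t + 6| < 3/2. So R = 3/2.
Endpoint t = -9/2: absolute convergence follows by limit comparison with Σ 1/n².
At t = -15/2: the series is dominated by a constant times Σ 1/n², which converges (p = 2 > 1).

[-15/2, -9/2]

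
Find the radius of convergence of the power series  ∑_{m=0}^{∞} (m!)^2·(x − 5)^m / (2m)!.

R = 4

Ratio test: |a_{m+1}/a_m| = (m+1)²/[(2m+1)·(2m+2)] → 1/4 as m → ∞.
Convergence for |x − 5| · 1/4 < 1, i.e. |x − 5| < 4. So R = 4.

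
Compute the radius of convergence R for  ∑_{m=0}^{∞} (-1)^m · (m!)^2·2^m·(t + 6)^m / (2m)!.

Apply the ratio test: |a_{m+1}| / |a_m| = (m+1)²/[(2m+1)·(2m+2)] · 2, which tends to 1/2 as m → ∞.
Hence the series converges for |t + 6| < 1/(1/2) = 2, so the radius of convergence is 2.

R = 2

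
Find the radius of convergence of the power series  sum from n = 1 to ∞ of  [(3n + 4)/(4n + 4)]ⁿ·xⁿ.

R = 4/3

Root test: |a_n|^(1/n) = (3n + 4)/(4n + 4) → 3/4.
Hence the series converges for |x| < 1/(3/4) = 4/3, so the radius of convergence is 4/3.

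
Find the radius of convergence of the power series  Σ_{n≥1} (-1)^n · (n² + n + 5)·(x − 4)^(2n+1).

Ratio test: |a_{n+1}/a_n| = ((n+1)² + (n+1) + 5)/(n² + n + 5) → 1 as n → ∞.
Successive powers of (x − 4) differ by 2, so the series converges when |x − 4|² · 1 < 1, i.e. |x − 4| < √(1) = 1. So R = 1.

R = 1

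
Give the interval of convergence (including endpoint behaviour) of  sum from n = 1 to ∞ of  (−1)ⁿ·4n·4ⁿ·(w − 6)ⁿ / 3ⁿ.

Ratio test: |a_{n+1}/a_n| = [4(n+1)/4n] · 4/3 → 4/3 as n → ∞.
Hence the series converges for |w − 6| < 1/(4/3) = 3/4, so the radius of convergence is 3/4.
At w = 27/4: the terms have absolute value of order n, which does not tend to 0, so the series diverges by the divergence test.
At w = 21/4: the terms do not tend to 0, so the series diverges.

(21/4, 27/4)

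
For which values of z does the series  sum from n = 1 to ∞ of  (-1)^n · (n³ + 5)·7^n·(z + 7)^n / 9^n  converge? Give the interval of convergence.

Ratio test: |a_{n+1}/a_n| = [((n+1)³ + 5)/(n³ + 5)] · 7/9 → 7/9 as n → ∞.
The series converges when 7/9 · |z + 7| < 1, giving R = 9/7.
At z = -40/7: the n-th term does not approach 0; divergence by the term test.
Endpoint z = -58/7: the terms have absolute value of order n³, which does not tend to 0, so the series diverges by the divergence test.

(-58/7, -40/7)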